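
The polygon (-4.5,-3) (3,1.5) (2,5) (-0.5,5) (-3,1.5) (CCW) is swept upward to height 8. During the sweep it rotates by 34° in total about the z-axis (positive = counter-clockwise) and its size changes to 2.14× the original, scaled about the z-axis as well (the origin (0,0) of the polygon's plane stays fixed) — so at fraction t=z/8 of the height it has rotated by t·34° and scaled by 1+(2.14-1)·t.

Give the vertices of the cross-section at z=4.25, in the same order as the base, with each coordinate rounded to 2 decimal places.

Cross-section at z=4.25: (-5.38,-6.82) (3.83,3.78) (0.56,8.63) (-3.25,7.38) (-5.33,0.80)

t = z/height = 4.25/8 = 0.53125
s = 1 + (scale-1)·z/height = 1 + (2.14-1)·4.25/8 = 1.605625
θ = twist·z/height = 34°·4.25/8 = 18.0625° = 0.315250 rad
cos θ = 0.950719, sin θ = 0.310054 (intermediates below are computed at full precision and shown rounded to 5 d.p.)
v1: (-4.5,-3) → rotate → (-3.34807,-4.24740) → ×s → (-5.37575,-6.81973) → (-5.38,-6.82)
v2: (3,1.5) → rotate → (2.38708,2.35624) → ×s → (3.83275,3.78324) → (3.83,3.78)
v3: (2,5) → rotate → (0.35117,5.37370) → ×s → (0.56384,8.62815) → (0.56,8.63)
v4: (-0.5,5) → rotate → (-2.02563,4.59857) → ×s → (-3.25240,7.38357) → (-3.25,7.38)
v5: (-3,1.5) → rotate → (-3.31724,0.49592) → ×s → (-5.32624,0.79625) → (-5.33,0.80)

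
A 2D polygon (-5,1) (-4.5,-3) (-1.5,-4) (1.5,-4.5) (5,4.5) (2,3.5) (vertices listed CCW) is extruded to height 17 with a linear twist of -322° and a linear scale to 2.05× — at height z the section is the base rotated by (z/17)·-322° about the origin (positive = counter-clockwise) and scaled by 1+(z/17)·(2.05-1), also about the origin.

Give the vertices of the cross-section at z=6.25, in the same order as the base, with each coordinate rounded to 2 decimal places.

Cross-section at z=6.25: (4.51,5.44) (-0.69,7.46) (-3.89,4.46) (-6.48,1.14) (2.19,-9.06) (2.95,-4.74)

t = z/height = 6.25/17 = 0.367647
s = 1 + (scale-1)·z/height = 1 + (2.05-1)·6.25/17 = 1.386029
θ = twist·z/height = -322°·6.25/17 = -118.3824° = -2.066162 rad
cos θ = -0.475353, sin θ = -0.879795 (intermediates below are computed at full precision and shown rounded to 5 d.p.)
v1: (-5,1) → rotate → (3.25656,3.92362) → ×s → (4.51369,5.43826) → (4.51,5.44)
v2: (-4.5,-3) → rotate → (-0.50030,5.38514) → ×s → (-0.69342,7.46396) → (-0.69,7.46)
v3: (-1.5,-4) → rotate → (-2.80615,3.22111) → ×s → (-3.88941,4.46455) → (-3.89,4.46)
v4: (1.5,-4.5) → rotate → (-4.67211,0.81940) → ×s → (-6.47568,1.13571) → (-6.48,1.14)
v5: (5,4.5) → rotate → (1.58231,-6.53806) → ×s → (2.19313,-9.06195) → (2.19,-9.06)
v6: (2,3.5) → rotate → (2.12858,-3.42333) → ×s → (2.95027,-4.74483) → (2.95,-4.74)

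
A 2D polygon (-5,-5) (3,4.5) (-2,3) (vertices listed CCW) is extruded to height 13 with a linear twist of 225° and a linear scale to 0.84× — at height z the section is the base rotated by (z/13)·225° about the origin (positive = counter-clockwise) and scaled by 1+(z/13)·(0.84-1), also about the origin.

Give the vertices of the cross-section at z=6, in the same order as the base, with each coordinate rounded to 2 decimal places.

t = z/height = 6/13 = 0.461538
s = 1 + (scale-1)·z/height = 1 + (0.84-1)·6/13 = 0.926154
θ = twist·z/height = 225°·6/13 = 103.8462° = 1.812457 rad
cos θ = -0.239316, sin θ = 0.970942 (intermediates below are computed at full precision and shown rounded to 5 d.p.)
v1: (-5,-5) → rotate → (6.05129,-3.65813) → ×s → (5.60442,-3.38799) → (5.60,-3.39)
v2: (3,4.5) → rotate → (-5.08719,1.83590) → ×s → (-4.71152,1.70033) → (-4.71,1.70)
v3: (-2,3) → rotate → (-2.43419,-2.65983) → ×s → (-2.25444,-2.46341) → (-2.25,-2.46)

Cross-section at z=6: (5.60,-3.39) (-4.71,1.70) (-2.25,-2.46)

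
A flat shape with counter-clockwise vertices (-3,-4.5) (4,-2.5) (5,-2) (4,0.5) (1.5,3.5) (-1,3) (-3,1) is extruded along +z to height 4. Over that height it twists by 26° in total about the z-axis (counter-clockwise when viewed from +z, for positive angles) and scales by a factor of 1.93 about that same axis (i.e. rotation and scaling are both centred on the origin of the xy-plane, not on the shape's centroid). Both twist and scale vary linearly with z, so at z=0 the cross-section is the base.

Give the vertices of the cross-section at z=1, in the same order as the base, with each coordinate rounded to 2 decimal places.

Cross-section at z=1: (-3.05,-5.93) (5.25,-2.50) (6.40,-1.75) (4.83,1.17) (1.35,4.50) (-1.64,3.53) (-3.81,0.81)

t = z/height = 1/4 = 0.25
s = 1 + (scale-1)·z/height = 1 + (1.93-1)·1/4 = 1.232500
θ = twist·z/height = 26°·1/4 = 6.5000° = 0.113446 rad
cos θ = 0.993572, sin θ = 0.113203 (intermediates below are computed at full precision and shown rounded to 5 d.p.)
v1: (-3,-4.5) → rotate → (-2.47130,-4.81068) → ×s → (-3.04588,-5.92917) → (-3.05,-5.93)
v2: (4,-2.5) → rotate → (4.25730,-2.03112) → ×s → (5.24712,-2.50335) → (5.25,-2.50)
v3: (5,-2) → rotate → (5.19427,-1.42113) → ×s → (6.40193,-1.75154) → (6.40,-1.75)
v4: (4,0.5) → rotate → (3.91769,0.94960) → ×s → (4.82855,1.17038) → (4.83,1.17)
v5: (1.5,3.5) → rotate → (1.09415,3.64731) → ×s → (1.34854,4.49531) → (1.35,4.50)
v6: (-1,3) → rotate → (-1.33318,2.86751) → ×s → (-1.64315,3.53421) → (-1.64,3.53)
v7: (-3,1) → rotate → (-3.09392,0.65396) → ×s → (-3.81325,0.80601) → (-3.81,0.81)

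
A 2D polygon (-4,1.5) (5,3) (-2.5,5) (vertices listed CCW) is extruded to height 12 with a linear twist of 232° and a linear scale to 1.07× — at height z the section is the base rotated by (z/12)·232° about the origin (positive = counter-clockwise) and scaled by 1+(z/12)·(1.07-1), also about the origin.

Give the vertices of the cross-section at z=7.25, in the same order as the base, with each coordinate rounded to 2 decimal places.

t = z/height = 7.25/12 = 0.604167
s = 1 + (scale-1)·z/height = 1 + (1.07-1)·7.25/12 = 1.042292
θ = twist·z/height = 232°·7.25/12 = 140.1667° = 2.446370 rad
cos θ = -0.767911, sin θ = 0.640557 (intermediates below are computed at full precision and shown rounded to 5 d.p.)
v1: (-4,1.5) → rotate → (2.11081,-3.71409) → ×s → (2.20008,-3.87117) → (2.20,-3.87)
v2: (5,3) → rotate → (-5.76122,0.89905) → ×s → (-6.00488,0.93707) → (-6.00,0.94)
v3: (-2.5,5) → rotate → (-1.28301,-5.44095) → ×s → (-1.33727,-5.67105) → (-1.34,-5.67)

Cross-section at z=7.25: (2.20,-3.87) (-6.00,0.94) (-1.34,-5.67)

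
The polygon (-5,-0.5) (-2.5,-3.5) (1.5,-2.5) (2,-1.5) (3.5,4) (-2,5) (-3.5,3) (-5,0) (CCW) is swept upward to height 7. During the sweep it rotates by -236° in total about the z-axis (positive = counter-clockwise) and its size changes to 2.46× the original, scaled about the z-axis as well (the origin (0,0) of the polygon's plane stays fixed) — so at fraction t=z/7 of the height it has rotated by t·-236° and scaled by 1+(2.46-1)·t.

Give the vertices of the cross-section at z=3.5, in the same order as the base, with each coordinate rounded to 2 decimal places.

t = z/height = 3.5/7 = 0.5
s = 1 + (scale-1)·z/height = 1 + (2.46-1)·3.5/7 = 1.730000
θ = twist·z/height = -236°·3.5/7 = -118.0000° = -2.059489 rad
cos θ = -0.469472, sin θ = -0.882948 (intermediates below are computed at full precision and shown rounded to 5 d.p.)
v1: (-5,-0.5) → rotate → (1.90588,4.64947) → ×s → (3.29718,8.04359) → (3.30,8.04)
v2: (-2.5,-3.5) → rotate → (-1.91664,3.85052) → ×s → (-3.31578,6.66140) → (-3.32,6.66)
v3: (1.5,-2.5) → rotate → (-2.91158,-0.15074) → ×s → (-5.03703,-0.26078) → (-5.04,-0.26)
v4: (2,-1.5) → rotate → (-2.26336,-1.06169) → ×s → (-3.91562,-1.83672) → (-3.92,-1.84)
v5: (3.5,4) → rotate → (1.88864,-4.96820) → ×s → (3.26735,-8.59499) → (3.27,-8.59)
v6: (-2,5) → rotate → (5.35368,-0.58146) → ×s → (9.26187,-1.00593) → (9.26,-1.01)
v7: (-3.5,3) → rotate → (4.29199,1.68190) → ×s → (7.42515,2.90969) → (7.43,2.91)
v8: (-5,0) → rotate → (2.34736,4.41474) → ×s → (4.06093,7.63750) → (4.06,7.64)

Cross-section at z=3.5: (3.30,8.04) (-3.32,6.66) (-5.04,-0.26) (-3.92,-1.84) (3.27,-8.59) (9.26,-1.01) (7.43,2.91) (4.06,7.64)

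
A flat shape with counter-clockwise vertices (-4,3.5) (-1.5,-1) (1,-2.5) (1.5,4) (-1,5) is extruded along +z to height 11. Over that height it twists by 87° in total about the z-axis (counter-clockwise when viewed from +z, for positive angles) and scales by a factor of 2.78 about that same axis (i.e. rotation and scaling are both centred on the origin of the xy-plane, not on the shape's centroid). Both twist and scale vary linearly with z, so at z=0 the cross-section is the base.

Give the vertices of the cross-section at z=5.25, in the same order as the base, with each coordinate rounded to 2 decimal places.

t = z/height = 5.25/11 = 0.477273
s = 1 + (scale-1)·z/height = 1 + (2.78-1)·5.25/11 = 1.849545
θ = twist·z/height = 87°·5.25/11 = 41.5227° = 0.724708 rad
cos θ = 0.748693, sin θ = 0.662917 (intermediates below are computed at full precision and shown rounded to 5 d.p.)
v1: (-4,3.5) → rotate → (-5.31498,-0.03124) → ×s → (-9.83030,-0.05779) → (-9.83,-0.06)
v2: (-1.5,-1) → rotate → (-0.46012,-1.74307) → ×s → (-0.85102,-3.22388) → (-0.85,-3.22)
v3: (1,-2.5) → rotate → (2.40599,-1.20881) → ×s → (4.44998,-2.23576) → (4.45,-2.24)
v4: (1.5,4) → rotate → (-1.52863,3.98915) → ×s → (-2.82727,7.37811) → (-2.83,7.38)
v5: (-1,5) → rotate → (-4.06328,3.08055) → ×s → (-7.51522,5.69761) → (-7.52,5.70)

Cross-section at z=5.25: (-9.83,-0.06) (-0.85,-3.22) (4.45,-2.24) (-2.83,7.38) (-7.52,5.70)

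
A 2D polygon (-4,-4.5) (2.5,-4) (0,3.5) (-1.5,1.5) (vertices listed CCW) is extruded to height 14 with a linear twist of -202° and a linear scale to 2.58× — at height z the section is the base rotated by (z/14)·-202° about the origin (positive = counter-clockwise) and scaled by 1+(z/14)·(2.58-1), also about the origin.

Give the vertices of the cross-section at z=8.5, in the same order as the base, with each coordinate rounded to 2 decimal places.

Cross-section at z=8.5: (-3.20,11.36) (-9.24,0.10) (5.77,-3.70) (4.06,0.89)

t = z/height = 8.5/14 = 0.607143
s = 1 + (scale-1)·z/height = 1 + (2.58-1)·8.5/14 = 1.959286
θ = twist·z/height = -202°·8.5/14 = -122.6429° = -2.140522 rad
cos θ = -0.539401, sin θ = -0.842049 (intermediates below are computed at full precision and shown rounded to 5 d.p.)
v1: (-4,-4.5) → rotate → (-1.63162,5.79550) → ×s → (-3.19681,11.35504) → (-3.20,11.36)
v2: (2.5,-4) → rotate → (-4.71670,0.05248) → ×s → (-9.24136,0.10282) → (-9.24,0.10)
v3: (0,3.5) → rotate → (2.94717,-1.88790) → ×s → (5.77435,-3.69894) → (5.77,-3.70)
v4: (-1.5,1.5) → rotate → (2.07217,0.45397) → ×s → (4.05998,0.88946) → (4.06,0.89)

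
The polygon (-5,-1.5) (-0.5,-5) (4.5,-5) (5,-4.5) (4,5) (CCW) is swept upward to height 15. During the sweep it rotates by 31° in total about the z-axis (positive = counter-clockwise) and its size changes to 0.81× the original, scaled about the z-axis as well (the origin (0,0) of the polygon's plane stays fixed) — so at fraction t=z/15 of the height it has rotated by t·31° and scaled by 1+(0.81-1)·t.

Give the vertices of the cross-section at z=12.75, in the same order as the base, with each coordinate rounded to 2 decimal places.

Cross-section at z=12.75: (-3.20,-2.99) (1.49,-3.94) (5.24,-2.08) (5.43,-1.52) (1.14,5.25)

t = z/height = 12.75/15 = 0.85
s = 1 + (scale-1)·z/height = 1 + (0.81-1)·12.75/15 = 0.838500
θ = twist·z/height = 31°·12.75/15 = 26.3500° = 0.459894 rad
cos θ = 0.896099, sin θ = 0.443853 (intermediates below are computed at full precision and shown rounded to 5 d.p.)
v1: (-5,-1.5) → rotate → (-3.81472,-3.56342) → ×s → (-3.19864,-2.98792) → (-3.20,-2.99)
v2: (-0.5,-5) → rotate → (1.77122,-4.70242) → ×s → (1.48517,-3.94298) → (1.49,-3.94)
v3: (4.5,-5) → rotate → (6.25171,-2.48316) → ×s → (5.24206,-2.08213) → (5.24,-2.08)
v4: (5,-4.5) → rotate → (6.47784,-1.81318) → ×s → (5.43167,-1.52035) → (5.43,-1.52)
v5: (4,5) → rotate → (1.36513,6.25591) → ×s → (1.14466,5.24558) → (1.14,5.25)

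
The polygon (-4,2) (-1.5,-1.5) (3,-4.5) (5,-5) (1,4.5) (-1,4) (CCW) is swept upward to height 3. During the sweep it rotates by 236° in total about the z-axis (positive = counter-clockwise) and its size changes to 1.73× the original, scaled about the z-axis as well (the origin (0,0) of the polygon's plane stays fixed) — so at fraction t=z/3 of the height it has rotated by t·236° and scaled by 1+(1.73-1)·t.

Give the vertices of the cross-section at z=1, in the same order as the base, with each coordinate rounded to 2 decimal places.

t = z/height = 1/3 = 0.333333
s = 1 + (scale-1)·z/height = 1 + (1.73-1)·1/3 = 1.243333
θ = twist·z/height = 236°·1/3 = 78.6667° = 1.372992 rad
cos θ = 0.196517, sin θ = 0.980500 (intermediates below are computed at full precision and shown rounded to 5 d.p.)
v1: (-4,2) → rotate → (-2.74707,-3.52897) → ×s → (-3.41552,-4.38768) → (-3.42,-4.39)
v2: (-1.5,-1.5) → rotate → (1.17598,-1.76553) → ×s → (1.46213,-2.19514) → (1.46,-2.20)
v3: (3,-4.5) → rotate → (5.00180,2.05718) → ×s → (6.21891,2.55776) → (6.22,2.56)
v4: (5,-5) → rotate → (5.88509,3.91992) → ×s → (7.31712,4.87377) → (7.32,4.87)
v5: (1,4.5) → rotate → (-4.21574,1.86483) → ×s → (-5.24156,2.31860) → (-5.24,2.32)
v6: (-1,4) → rotate → (-4.11852,-0.19443) → ×s → (-5.12069,-0.24175) → (-5.12,-0.24)

Cross-section at z=1: (-3.42,-4.39) (1.46,-2.20) (6.22,2.56) (7.32,4.87) (-5.24,2.32) (-5.12,-0.24)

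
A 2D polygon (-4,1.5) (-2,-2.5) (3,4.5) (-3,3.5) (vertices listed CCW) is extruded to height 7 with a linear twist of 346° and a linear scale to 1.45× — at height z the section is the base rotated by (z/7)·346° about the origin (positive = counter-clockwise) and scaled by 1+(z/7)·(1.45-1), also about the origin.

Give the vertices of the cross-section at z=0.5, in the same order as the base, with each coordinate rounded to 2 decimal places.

t = z/height = 0.5/7 = 0.0714286
s = 1 + (scale-1)·z/height = 1 + (1.45-1)·0.5/7 = 1.032143
θ = twist·z/height = 346°·0.5/7 = 24.7143° = 0.431346 rad
cos θ = 0.908404, sin θ = 0.418094 (intermediates below are computed at full precision and shown rounded to 5 d.p.)
v1: (-4,1.5) → rotate → (-4.26076,-0.30977) → ×s → (-4.39771,-0.31973) → (-4.40,-0.32)
v2: (-2,-2.5) → rotate → (-0.77157,-3.10720) → ×s → (-0.79637,-3.20707) → (-0.80,-3.21)
v3: (3,4.5) → rotate → (0.84379,5.34210) → ×s → (0.87091,5.51381) → (0.87,5.51)
v4: (-3,3.5) → rotate → (-4.18854,1.92513) → ×s → (-4.32317,1.98701) → (-4.32,1.99)

Cross-section at z=0.5: (-4.40,-0.32) (-0.80,-3.21) (0.87,5.51) (-4.32,1.99)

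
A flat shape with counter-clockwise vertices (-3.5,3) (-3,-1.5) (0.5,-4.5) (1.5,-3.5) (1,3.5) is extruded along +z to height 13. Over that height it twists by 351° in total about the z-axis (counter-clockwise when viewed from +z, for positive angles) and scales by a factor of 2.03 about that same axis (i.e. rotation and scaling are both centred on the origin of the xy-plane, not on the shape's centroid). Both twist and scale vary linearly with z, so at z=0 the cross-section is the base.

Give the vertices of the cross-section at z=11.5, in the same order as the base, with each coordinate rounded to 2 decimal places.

Cross-section at z=11.5: (0.02,8.81) (-5.90,2.50) (-5.92,-6.31) (-3.22,-6.52) (6.33,2.89)

t = z/height = 11.5/13 = 0.884615
s = 1 + (scale-1)·z/height = 1 + (2.03-1)·11.5/13 = 1.911154
θ = twist·z/height = 351°·11.5/13 = 310.5000° = 5.419247 rad
cos θ = 0.649448, sin θ = -0.760406 (intermediates below are computed at full precision and shown rounded to 5 d.p.)
v1: (-3.5,3) → rotate → (0.00815,4.60977) → ×s → (0.01558,8.80997) → (0.02,8.81)
v2: (-3,-1.5) → rotate → (-3.08895,1.30705) → ×s → (-5.90346,2.49797) → (-5.90,2.50)
v3: (0.5,-4.5) → rotate → (-3.09710,-3.30272) → ×s → (-5.91904,-6.31200) → (-5.92,-6.31)
v4: (1.5,-3.5) → rotate → (-1.68725,-3.41368) → ×s → (-3.22459,-6.52406) → (-3.22,-6.52)
v5: (1,3.5) → rotate → (3.31087,1.51266) → ×s → (6.32758,2.89093) → (6.33,2.89)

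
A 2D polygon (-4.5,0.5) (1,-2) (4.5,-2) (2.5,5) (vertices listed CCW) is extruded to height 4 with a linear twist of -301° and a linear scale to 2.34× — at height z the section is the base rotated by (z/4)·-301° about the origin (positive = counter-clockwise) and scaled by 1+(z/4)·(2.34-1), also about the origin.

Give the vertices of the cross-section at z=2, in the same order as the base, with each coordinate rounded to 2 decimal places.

Cross-section at z=2: (6.95,2.97) (-3.10,2.08) (-8.19,-0.79) (0.48,-9.32)

t = z/height = 2/4 = 0.5
s = 1 + (scale-1)·z/height = 1 + (2.34-1)·2/4 = 1.670000
θ = twist·z/height = -301°·2/4 = -150.5000° = -2.626721 rad
cos θ = -0.870356, sin θ = -0.492424 (intermediates below are computed at full precision and shown rounded to 5 d.p.)
v1: (-4.5,0.5) → rotate → (4.16281,1.78073) → ×s → (6.95190,2.97382) → (6.95,2.97)
v2: (1,-2) → rotate → (-1.85520,1.24829) → ×s → (-3.09819,2.08464) → (-3.10,2.08)
v3: (4.5,-2) → rotate → (-4.90145,-0.47519) → ×s → (-8.18542,-0.79358) → (-8.19,-0.79)
v4: (2.5,5) → rotate → (0.28623,-5.58284) → ×s → (0.47800,-9.32334) → (0.48,-9.32)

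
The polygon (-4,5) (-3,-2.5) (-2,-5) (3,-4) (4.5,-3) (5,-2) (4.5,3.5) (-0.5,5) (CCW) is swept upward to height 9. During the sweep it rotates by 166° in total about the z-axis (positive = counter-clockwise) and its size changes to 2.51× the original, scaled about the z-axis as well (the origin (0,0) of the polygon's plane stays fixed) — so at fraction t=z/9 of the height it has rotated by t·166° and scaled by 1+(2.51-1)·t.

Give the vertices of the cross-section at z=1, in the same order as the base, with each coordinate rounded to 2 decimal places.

t = z/height = 1/9 = 0.111111
s = 1 + (scale-1)·z/height = 1 + (2.51-1)·1/9 = 1.167778
θ = twist·z/height = 166°·1/9 = 18.4444° = 0.321916 rad
cos θ = 0.948631, sin θ = 0.316385 (intermediates below are computed at full precision and shown rounded to 5 d.p.)
v1: (-4,5) → rotate → (-5.37645,3.47761) → ×s → (-6.27850,4.06108) → (-6.28,4.06)
v2: (-3,-2.5) → rotate → (-2.05493,-3.32073) → ×s → (-2.39970,-3.87788) → (-2.40,-3.88)
v3: (-2,-5) → rotate → (-0.31534,-5.37592) → ×s → (-0.36824,-6.27788) → (-0.37,-6.28)
v4: (3,-4) → rotate → (4.11143,-2.84537) → ×s → (4.80124,-3.32276) → (4.80,-3.32)
v5: (4.5,-3) → rotate → (5.21799,-1.42216) → ×s → (6.09346,-1.66077) → (6.09,-1.66)
v6: (5,-2) → rotate → (5.37592,-0.31534) → ×s → (6.27788,-0.36824) → (6.28,-0.37)
v7: (4.5,3.5) → rotate → (3.16149,4.74394) → ×s → (3.69192,5.53987) → (3.69,5.54)
v8: (-0.5,5) → rotate → (-2.05624,4.58496) → ×s → (-2.40123,5.35422) → (-2.40,5.35)

Cross-section at z=1: (-6.28,4.06) (-2.40,-3.88) (-0.37,-6.28) (4.80,-3.32) (6.09,-1.66) (6.28,-0.37) (3.69,5.54) (-2.40,5.35)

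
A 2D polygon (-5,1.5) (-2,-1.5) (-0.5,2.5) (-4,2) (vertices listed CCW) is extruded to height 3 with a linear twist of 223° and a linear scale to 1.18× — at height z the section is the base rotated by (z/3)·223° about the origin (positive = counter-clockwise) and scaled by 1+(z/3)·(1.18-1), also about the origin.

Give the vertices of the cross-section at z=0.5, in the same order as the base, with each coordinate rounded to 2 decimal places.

Cross-section at z=0.5: (-5.04,-1.88) (-0.71,-2.48) (-1.97,1.74) (-4.53,-0.85)

t = z/height = 0.5/3 = 0.166667
s = 1 + (scale-1)·z/height = 1 + (1.18-1)·0.5/3 = 1.030000
θ = twist·z/height = 223°·0.5/3 = 37.1667° = 0.648681 rad
cos θ = 0.796882, sin θ = 0.604136 (intermediates below are computed at full precision and shown rounded to 5 d.p.)
v1: (-5,1.5) → rotate → (-4.89061,-1.82536) → ×s → (-5.03733,-1.88012) → (-5.04,-1.88)
v2: (-2,-1.5) → rotate → (-0.68756,-2.40359) → ×s → (-0.70819,-2.47570) → (-0.71,-2.48)
v3: (-0.5,2.5) → rotate → (-1.90878,1.69014) → ×s → (-1.96604,1.74084) → (-1.97,1.74)
v4: (-4,2) → rotate → (-4.39580,-0.82278) → ×s → (-4.52767,-0.84746) → (-4.53,-0.85)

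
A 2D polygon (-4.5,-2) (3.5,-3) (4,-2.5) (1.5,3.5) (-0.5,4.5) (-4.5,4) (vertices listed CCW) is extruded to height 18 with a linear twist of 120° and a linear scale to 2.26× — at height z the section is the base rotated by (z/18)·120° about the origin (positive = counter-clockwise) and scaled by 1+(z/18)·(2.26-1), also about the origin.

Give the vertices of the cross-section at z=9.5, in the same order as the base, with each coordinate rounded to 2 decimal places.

Cross-section at z=9.5: (-0.39,-8.19) (7.08,2.97) (6.71,4.08) (-4.09,4.85) (-7.07,2.62) (-9.31,-3.71)

t = z/height = 9.5/18 = 0.527778
s = 1 + (scale-1)·z/height = 1 + (2.26-1)·9.5/18 = 1.665000
θ = twist·z/height = 120°·9.5/18 = 63.3333° = 1.105375 rad
cos θ = 0.448799, sin θ = 0.893633 (intermediates below are computed at full precision and shown rounded to 5 d.p.)
v1: (-4.5,-2) → rotate → (-0.23233,-4.91895) → ×s → (-0.38683,-8.19004) → (-0.39,-8.19)
v2: (3.5,-3) → rotate → (4.25170,1.78132) → ×s → (7.07907,2.96589) → (7.08,2.97)
v3: (4,-2.5) → rotate → (4.02928,2.45253) → ×s → (6.70875,4.08347) → (6.71,4.08)
v4: (1.5,3.5) → rotate → (-2.45452,2.91125) → ×s → (-4.08677,4.84722) → (-4.09,4.85)
v5: (-0.5,4.5) → rotate → (-4.24575,1.57278) → ×s → (-7.06917,2.61868) → (-7.07,2.62)
v6: (-4.5,4) → rotate → (-5.59413,-2.22615) → ×s → (-9.31422,-3.70654) → (-9.31,-3.71)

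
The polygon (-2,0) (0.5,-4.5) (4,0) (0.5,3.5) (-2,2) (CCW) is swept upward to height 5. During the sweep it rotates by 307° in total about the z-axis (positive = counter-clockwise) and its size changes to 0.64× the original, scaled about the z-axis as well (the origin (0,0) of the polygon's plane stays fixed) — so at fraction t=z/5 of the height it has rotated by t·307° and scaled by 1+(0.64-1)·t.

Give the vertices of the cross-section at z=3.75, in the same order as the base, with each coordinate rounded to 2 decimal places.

Cross-section at z=3.75: (0.93,1.12) (-2.76,1.82) (-1.87,-2.25) (1.73,-1.91) (2.06,0.19)

t = z/height = 3.75/5 = 0.75
s = 1 + (scale-1)·z/height = 1 + (0.64-1)·3.75/5 = 0.730000
θ = twist·z/height = 307°·3.75/5 = 230.2500° = 4.018621 rad
cos θ = -0.639439, sin θ = -0.768842 (intermediates below are computed at full precision and shown rounded to 5 d.p.)
v1: (-2,0) → rotate → (1.27888,1.53768) → ×s → (0.93358,1.12251) → (0.93,1.12)
v2: (0.5,-4.5) → rotate → (-3.77951,2.49305) → ×s → (-2.75904,1.81993) → (-2.76,1.82)
v3: (4,0) → rotate → (-2.55776,-3.07537) → ×s → (-1.86716,-2.24502) → (-1.87,-2.25)
v4: (0.5,3.5) → rotate → (2.37123,-2.62246) → ×s → (1.73100,-1.91439) → (1.73,-1.91)
v5: (-2,2) → rotate → (2.81656,0.25881) → ×s → (2.05609,0.18893) → (2.06,0.19)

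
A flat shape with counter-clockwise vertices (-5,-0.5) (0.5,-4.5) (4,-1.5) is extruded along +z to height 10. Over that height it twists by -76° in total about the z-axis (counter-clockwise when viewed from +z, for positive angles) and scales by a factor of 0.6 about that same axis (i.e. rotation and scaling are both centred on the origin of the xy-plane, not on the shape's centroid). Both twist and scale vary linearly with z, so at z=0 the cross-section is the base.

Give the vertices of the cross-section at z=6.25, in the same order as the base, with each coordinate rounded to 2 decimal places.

Cross-section at z=6.25: (-2.81,2.51) (-2.23,-2.56) (1.20,-2.97)

t = z/height = 6.25/10 = 0.625
s = 1 + (scale-1)·z/height = 1 + (0.6-1)·6.25/10 = 0.750000
θ = twist·z/height = -76°·6.25/10 = -47.5000° = -0.829031 rad
cos θ = 0.675590, sin θ = -0.737277 (intermediates below are computed at full precision and shown rounded to 5 d.p.)
v1: (-5,-0.5) → rotate → (-3.74659,3.34859) → ×s → (-2.80994,2.51144) → (-2.81,2.51)
v2: (0.5,-4.5) → rotate → (-2.97995,-3.40879) → ×s → (-2.23496,-2.55660) → (-2.23,-2.56)
v3: (4,-1.5) → rotate → (1.59644,-3.96249) → ×s → (1.19733,-2.97187) → (1.20,-2.97)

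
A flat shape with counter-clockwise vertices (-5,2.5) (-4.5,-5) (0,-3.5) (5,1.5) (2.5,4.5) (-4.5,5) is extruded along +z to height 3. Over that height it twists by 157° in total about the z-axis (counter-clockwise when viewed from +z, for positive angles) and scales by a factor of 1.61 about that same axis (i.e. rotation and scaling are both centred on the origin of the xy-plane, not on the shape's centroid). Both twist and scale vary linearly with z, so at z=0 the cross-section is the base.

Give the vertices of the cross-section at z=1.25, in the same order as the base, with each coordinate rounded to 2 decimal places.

Cross-section at z=1.25: (-5.46,-4.40) (3.35,-7.74) (3.99,-1.83) (0.90,6.49) (-3.83,5.20) (-8.05,-2.52)

t = z/height = 1.25/3 = 0.416667
s = 1 + (scale-1)·z/height = 1 + (1.61-1)·1.25/3 = 1.254167
θ = twist·z/height = 157°·1.25/3 = 65.4167° = 1.141736 rad
cos θ = 0.416016, sin θ = 0.909357 (intermediates below are computed at full precision and shown rounded to 5 d.p.)
v1: (-5,2.5) → rotate → (-4.35347,-3.50675) → ×s → (-5.45998,-4.39804) → (-5.46,-4.40)
v2: (-4.5,-5) → rotate → (2.67471,-6.17219) → ×s → (3.35454,-7.74095) → (3.35,-7.74)
v3: (0,-3.5) → rotate → (3.18275,-1.45606) → ×s → (3.99170,-1.82614) → (3.99,-1.83)
v4: (5,1.5) → rotate → (0.71605,5.17081) → ×s → (0.89804,6.48506) → (0.90,6.49)
v5: (2.5,4.5) → rotate → (-3.05207,4.14547) → ×s → (-3.82780,5.19911) → (-3.83,5.20)
v6: (-4.5,5) → rotate → (-6.41886,-2.01203) → ×s → (-8.05032,-2.52342) → (-8.05,-2.52)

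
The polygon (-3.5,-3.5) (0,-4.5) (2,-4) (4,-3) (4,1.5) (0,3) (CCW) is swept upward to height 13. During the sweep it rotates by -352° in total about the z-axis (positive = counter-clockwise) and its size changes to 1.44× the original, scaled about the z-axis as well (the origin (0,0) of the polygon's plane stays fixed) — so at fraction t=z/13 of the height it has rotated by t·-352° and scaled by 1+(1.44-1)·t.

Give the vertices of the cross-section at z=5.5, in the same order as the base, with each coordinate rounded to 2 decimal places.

t = z/height = 5.5/13 = 0.423077
s = 1 + (scale-1)·z/height = 1 + (1.44-1)·5.5/13 = 1.186154
θ = twist·z/height = -352°·5.5/13 = -148.9231° = -2.599198 rad
cos θ = -0.856475, sin θ = -0.516188 (intermediates below are computed at full precision and shown rounded to 5 d.p.)
v1: (-3.5,-3.5) → rotate → (1.19100,4.80432) → ×s → (1.41271,5.69867) → (1.41,5.70)
v2: (0,-4.5) → rotate → (-2.32285,3.85414) → ×s → (-2.75525,4.57160) → (-2.76,4.57)
v3: (2,-4) → rotate → (-3.77770,2.39352) → ×s → (-4.48094,2.83909) → (-4.48,2.84)
v4: (4,-3) → rotate → (-4.97447,0.50467) → ×s → (-5.90048,0.59862) → (-5.90,0.60)
v5: (4,1.5) → rotate → (-2.65162,-3.34947) → ×s → (-3.14523,-3.97298) → (-3.15,-3.97)
v6: (0,3) → rotate → (1.54857,-2.56943) → ×s → (1.83684,-3.04773) → (1.84,-3.05)

Cross-section at z=5.5: (1.41,5.70) (-2.76,4.57) (-4.48,2.84) (-5.90,0.60) (-3.15,-3.97) (1.84,-3.05)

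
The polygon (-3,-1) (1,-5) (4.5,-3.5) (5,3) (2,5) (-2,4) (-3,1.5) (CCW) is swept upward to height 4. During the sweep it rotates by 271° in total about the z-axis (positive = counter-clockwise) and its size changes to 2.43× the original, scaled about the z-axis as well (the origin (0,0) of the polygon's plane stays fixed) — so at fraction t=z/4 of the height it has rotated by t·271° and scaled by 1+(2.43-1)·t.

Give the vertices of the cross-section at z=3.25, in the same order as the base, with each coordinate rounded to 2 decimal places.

t = z/height = 3.25/4 = 0.8125
s = 1 + (scale-1)·z/height = 1 + (2.43-1)·3.25/4 = 2.161875
θ = twist·z/height = 271°·3.25/4 = 220.1875° = 3.842997 rad
cos θ = -0.763937, sin θ = -0.645291 (intermediates below are computed at full precision and shown rounded to 5 d.p.)
v1: (-3,-1) → rotate → (1.64652,2.69981) → ×s → (3.55957,5.83665) → (3.56,5.84)
v2: (1,-5) → rotate → (-3.99039,3.17439) → ×s → (-8.62673,6.86264) → (-8.63,6.86)
v3: (4.5,-3.5) → rotate → (-5.69623,-0.23003) → ×s → (-12.31455,-0.49730) → (-12.31,-0.50)
v4: (5,3) → rotate → (-1.88381,-5.51827) → ×s → (-4.07256,-11.92980) → (-4.07,-11.93)
v5: (2,5) → rotate → (1.69858,-5.11027) → ×s → (3.67212,-11.04776) → (3.67,-11.05)
v6: (-2,4) → rotate → (4.10904,-1.76517) → ×s → (8.88323,-3.81607) → (8.88,-3.82)
v7: (-3,1.5) → rotate → (3.25975,0.78997) → ×s → (7.04717,1.70781) → (7.05,1.71)

Cross-section at z=3.25: (3.56,5.84) (-8.63,6.86) (-12.31,-0.50) (-4.07,-11.93) (3.67,-11.05) (8.88,-3.82) (7.05,1.71)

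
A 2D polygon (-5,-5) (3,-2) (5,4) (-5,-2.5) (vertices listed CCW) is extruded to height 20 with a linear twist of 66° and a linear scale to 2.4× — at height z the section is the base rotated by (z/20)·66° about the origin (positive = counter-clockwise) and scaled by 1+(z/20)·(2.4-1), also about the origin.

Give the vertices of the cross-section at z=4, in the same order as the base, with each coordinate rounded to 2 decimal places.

Cross-section at z=4: (-4.77,-7.69) (4.32,-1.62) (5.06,6.45) (-5.50,-4.58)

t = z/height = 4/20 = 0.2
s = 1 + (scale-1)·z/height = 1 + (2.4-1)·4/20 = 1.280000
θ = twist·z/height = 66°·4/20 = 13.2000° = 0.230383 rad
cos θ = 0.973579, sin θ = 0.228351 (intermediates below are computed at full precision and shown rounded to 5 d.p.)
v1: (-5,-5) → rotate → (-3.72614,-6.00965) → ×s → (-4.76946,-7.69235) → (-4.77,-7.69)
v2: (3,-2) → rotate → (3.37744,-1.26211) → ×s → (4.32312,-1.61549) → (4.32,-1.62)
v3: (5,4) → rotate → (3.95449,5.03607) → ×s → (5.06175,6.44617) → (5.06,6.45)
v4: (-5,-2.5) → rotate → (-4.29702,-3.57570) → ×s → (-5.50018,-4.57690) → (-5.50,-4.58)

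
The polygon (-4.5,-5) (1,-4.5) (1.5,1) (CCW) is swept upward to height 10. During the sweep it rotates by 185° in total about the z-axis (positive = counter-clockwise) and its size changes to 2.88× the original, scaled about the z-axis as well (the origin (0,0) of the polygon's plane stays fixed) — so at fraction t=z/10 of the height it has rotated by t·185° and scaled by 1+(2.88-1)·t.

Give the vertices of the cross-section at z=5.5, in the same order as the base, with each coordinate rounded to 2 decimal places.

t = z/height = 5.5/10 = 0.55
s = 1 + (scale-1)·z/height = 1 + (2.88-1)·5.5/10 = 2.034000
θ = twist·z/height = 185°·5.5/10 = 101.7500° = 1.775873 rad
cos θ = -0.203642, sin θ = 0.979045 (intermediates below are computed at full precision and shown rounded to 5 d.p.)
v1: (-4.5,-5) → rotate → (5.81162,-3.38750) → ×s → (11.82083,-6.89017) → (11.82,-6.89)
v2: (1,-4.5) → rotate → (4.20206,1.89543) → ×s → (8.54700,3.85531) → (8.55,3.86)
v3: (1.5,1) → rotate → (-1.28451,1.26493) → ×s → (-2.61269,2.57286) → (-2.61,2.57)

Cross-section at z=5.5: (11.82,-6.89) (8.55,3.86) (-2.61,2.57)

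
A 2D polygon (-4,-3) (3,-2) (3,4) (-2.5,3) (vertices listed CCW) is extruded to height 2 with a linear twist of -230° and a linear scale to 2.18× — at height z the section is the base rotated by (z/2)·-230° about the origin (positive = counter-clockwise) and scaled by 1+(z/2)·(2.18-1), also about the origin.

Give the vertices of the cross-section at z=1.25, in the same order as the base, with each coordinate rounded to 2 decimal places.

t = z/height = 1.25/2 = 0.625
s = 1 + (scale-1)·z/height = 1 + (2.18-1)·1.25/2 = 1.737500
θ = twist·z/height = -230°·1.25/2 = -143.7500° = -2.508911 rad
cos θ = -0.806445, sin θ = -0.591310 (intermediates below are computed at full precision and shown rounded to 5 d.p.)
v1: (-4,-3) → rotate → (1.45185,4.78457) → ×s → (2.52259,8.31319) → (2.52,8.31)
v2: (3,-2) → rotate → (-3.60195,-0.16104) → ×s → (-6.25839,-0.27981) → (-6.26,-0.28)
v3: (3,4) → rotate → (-0.05410,-4.99971) → ×s → (-0.09399,-8.68699) → (-0.09,-8.69)
v4: (-2.5,3) → rotate → (3.79004,-0.94106) → ×s → (6.58520,-1.63509) → (6.59,-1.64)

Cross-section at z=1.25: (2.52,8.31) (-6.26,-0.28) (-0.09,-8.69) (6.59,-1.64)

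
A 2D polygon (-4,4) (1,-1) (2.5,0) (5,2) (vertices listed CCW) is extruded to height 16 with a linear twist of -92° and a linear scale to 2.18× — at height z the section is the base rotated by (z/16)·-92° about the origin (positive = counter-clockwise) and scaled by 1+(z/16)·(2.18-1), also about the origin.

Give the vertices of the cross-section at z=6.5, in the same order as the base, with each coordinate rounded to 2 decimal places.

t = z/height = 6.5/16 = 0.40625
s = 1 + (scale-1)·z/height = 1 + (2.18-1)·6.5/16 = 1.479375
θ = twist·z/height = -92°·6.5/16 = -37.3750° = -0.652317 rad
cos θ = 0.794680, sin θ = -0.607029 (intermediates below are computed at full precision and shown rounded to 5 d.p.)
v1: (-4,4) → rotate → (-0.75060,5.60683) → ×s → (-1.11042,8.29461) → (-1.11,8.29)
v2: (1,-1) → rotate → (0.18765,-1.40171) → ×s → (0.27761,-2.07365) → (0.28,-2.07)
v3: (2.5,0) → rotate → (1.98670,-1.51757) → ×s → (2.93907,-2.24506) → (2.94,-2.25)
v4: (5,2) → rotate → (5.18746,-1.44579) → ×s → (7.67419,-2.13886) → (7.67,-2.14)

Cross-section at z=6.5: (-1.11,8.29) (0.28,-2.07) (2.94,-2.25) (7.67,-2.14)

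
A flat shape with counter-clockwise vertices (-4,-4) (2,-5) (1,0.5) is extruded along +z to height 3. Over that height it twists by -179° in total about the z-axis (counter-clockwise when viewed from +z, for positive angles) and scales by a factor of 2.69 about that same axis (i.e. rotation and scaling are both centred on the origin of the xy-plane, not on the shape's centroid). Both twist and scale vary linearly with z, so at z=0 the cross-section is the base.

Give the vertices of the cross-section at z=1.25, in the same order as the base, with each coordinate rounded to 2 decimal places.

t = z/height = 1.25/3 = 0.416667
s = 1 + (scale-1)·z/height = 1 + (2.69-1)·1.25/3 = 1.704167
θ = twist·z/height = -179°·1.25/3 = -74.5833° = -1.301725 rad
cos θ = 0.265837, sin θ = -0.964018 (intermediates below are computed at full precision and shown rounded to 5 d.p.)
v1: (-4,-4) → rotate → (-4.91942,2.79273) → ×s → (-8.38351,4.75927) → (-8.38,4.76)
v2: (2,-5) → rotate → (-4.28842,-3.25722) → ×s → (-7.30818,-5.55084) → (-7.31,-5.55)
v3: (1,0.5) → rotate → (0.74785,-0.83110) → ×s → (1.27445,-1.41633) → (1.27,-1.42)

Cross-section at z=1.25: (-8.38,4.76) (-7.31,-5.55) (1.27,-1.42)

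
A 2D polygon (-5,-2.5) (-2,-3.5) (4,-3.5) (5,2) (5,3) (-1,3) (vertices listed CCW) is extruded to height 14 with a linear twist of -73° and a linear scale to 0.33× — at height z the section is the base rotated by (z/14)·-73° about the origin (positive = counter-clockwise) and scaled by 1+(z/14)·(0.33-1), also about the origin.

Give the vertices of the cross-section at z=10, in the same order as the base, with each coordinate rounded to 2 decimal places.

Cross-section at z=10: (-2.63,1.26) (-2.08,-0.30) (-0.16,-2.77) (2.42,-1.42) (2.84,-1.10) (0.92,1.37)

t = z/height = 10/14 = 0.714286
s = 1 + (scale-1)·z/height = 1 + (0.33-1)·10/14 = 0.521429
θ = twist·z/height = -73°·10/14 = -52.1429° = -0.910065 rad
cos θ = 0.613695, sin θ = -0.789543 (intermediates below are computed at full precision and shown rounded to 5 d.p.)
v1: (-5,-2.5) → rotate → (-5.04233,2.41348) → ×s → (-2.62922,1.25846) → (-2.63,1.26)
v2: (-2,-3.5) → rotate → (-3.99079,-0.56885) → ×s → (-2.08091,-0.29661) → (-2.08,-0.30)
v3: (4,-3.5) → rotate → (-0.30862,-5.30611) → ×s → (-0.16092,-2.76675) → (-0.16,-2.77)
v4: (5,2) → rotate → (4.64756,-2.72033) → ×s → (2.42337,-1.41846) → (2.42,-1.42)
v5: (5,3) → rotate → (5.43710,-2.10663) → ×s → (2.83506,-1.09846) → (2.84,-1.10)
v6: (-1,3) → rotate → (1.75494,2.63063) → ×s → (0.91507,1.37168) → (0.92,1.37)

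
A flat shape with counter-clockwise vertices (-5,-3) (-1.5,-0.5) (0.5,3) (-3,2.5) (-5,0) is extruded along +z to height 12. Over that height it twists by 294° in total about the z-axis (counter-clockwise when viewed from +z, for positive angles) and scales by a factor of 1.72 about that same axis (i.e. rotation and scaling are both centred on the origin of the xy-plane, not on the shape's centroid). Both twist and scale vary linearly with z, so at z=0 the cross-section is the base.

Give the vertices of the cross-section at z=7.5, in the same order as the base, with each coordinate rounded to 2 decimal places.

t = z/height = 7.5/12 = 0.625
s = 1 + (scale-1)·z/height = 1 + (1.72-1)·7.5/12 = 1.450000
θ = twist·z/height = 294°·7.5/12 = 183.7500° = 3.207043 rad
cos θ = -0.997859, sin θ = -0.065403 (intermediates below are computed at full precision and shown rounded to 5 d.p.)
v1: (-5,-3) → rotate → (4.79309,3.32059) → ×s → (6.94997,4.81486) → (6.95,4.81)
v2: (-1.5,-0.5) → rotate → (1.46409,0.59703) → ×s → (2.12293,0.86570) → (2.12,0.87)
v3: (0.5,3) → rotate → (-0.30272,-3.02628) → ×s → (-0.43894,-4.38810) → (-0.44,-4.39)
v4: (-3,2.5) → rotate → (3.15708,-2.29844) → ×s → (4.57777,-3.33273) → (4.58,-3.33)
v5: (-5,0) → rotate → (4.98929,0.32702) → ×s → (7.23448,0.47417) → (7.23,0.47)

Cross-section at z=7.5: (6.95,4.81) (2.12,0.87) (-0.44,-4.39) (4.58,-3.33) (7.23,0.47)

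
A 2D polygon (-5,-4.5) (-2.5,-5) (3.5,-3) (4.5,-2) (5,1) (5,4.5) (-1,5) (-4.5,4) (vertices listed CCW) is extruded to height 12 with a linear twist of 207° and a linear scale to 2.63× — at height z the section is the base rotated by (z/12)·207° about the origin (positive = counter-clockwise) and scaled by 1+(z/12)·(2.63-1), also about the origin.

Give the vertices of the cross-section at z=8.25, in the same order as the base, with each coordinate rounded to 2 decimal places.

t = z/height = 8.25/12 = 0.6875
s = 1 + (scale-1)·z/height = 1 + (2.63-1)·8.25/12 = 2.120625
θ = twist·z/height = 207°·8.25/12 = 142.3125° = 2.483822 rad
cos θ = -0.791357, sin θ = 0.611354 (intermediates below are computed at full precision and shown rounded to 5 d.p.)
v1: (-5,-4.5) → rotate → (6.70788,0.50433) → ×s → (14.22490,1.06950) → (14.22,1.07)
v2: (-2.5,-5) → rotate → (5.03516,2.42840) → ×s → (10.67770,5.14972) → (10.68,5.15)
v3: (3.5,-3) → rotate → (-0.93569,4.51381) → ×s → (-1.98424,9.57210) → (-1.98,9.57)
v4: (4.5,-2) → rotate → (-2.33840,4.33381) → ×s → (-4.95886,9.19038) → (-4.96,9.19)
v5: (5,1) → rotate → (-4.56814,2.26542) → ×s → (-9.68731,4.80410) → (-9.69,4.80)
v6: (5,4.5) → rotate → (-6.70788,-0.50433) → ×s → (-14.22490,-1.06950) → (-14.22,-1.07)
v7: (-1,5) → rotate → (-2.26542,-4.56814) → ×s → (-4.80410,-9.68731) → (-4.80,-9.69)
v8: (-4.5,4) → rotate → (1.11569,-5.91652) → ×s → (2.36596,-12.54673) → (2.37,-12.55)

Cross-section at z=8.25: (14.22,1.07) (10.68,5.15) (-1.98,9.57) (-4.96,9.19) (-9.69,4.80) (-14.22,-1.07) (-4.80,-9.69) (2.37,-12.55)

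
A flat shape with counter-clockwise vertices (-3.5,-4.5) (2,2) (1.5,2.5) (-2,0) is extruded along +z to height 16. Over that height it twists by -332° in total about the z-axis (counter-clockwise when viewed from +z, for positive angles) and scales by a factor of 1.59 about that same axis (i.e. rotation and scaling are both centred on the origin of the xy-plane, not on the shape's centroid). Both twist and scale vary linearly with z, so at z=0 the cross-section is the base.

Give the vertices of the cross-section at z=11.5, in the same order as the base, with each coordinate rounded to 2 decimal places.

t = z/height = 11.5/16 = 0.71875
s = 1 + (scale-1)·z/height = 1 + (1.59-1)·11.5/16 = 1.424063
θ = twist·z/height = -332°·11.5/16 = -238.6250° = -4.164792 rad
cos θ = -0.520637, sin θ = 0.853778 (intermediates below are computed at full precision and shown rounded to 5 d.p.)
v1: (-3.5,-4.5) → rotate → (5.66423,-0.64536) → ×s → (8.06622,-0.91903) → (8.07,-0.92)
v2: (2,2) → rotate → (-2.74883,0.66628) → ×s → (-3.91451,0.94883) → (-3.91,0.95)
v3: (1.5,2.5) → rotate → (-2.91540,-0.02093) → ×s → (-4.15171,-0.02980) → (-4.15,-0.03)
v4: (-2,0) → rotate → (1.04127,-1.70756) → ×s → (1.48284,-2.43167) → (1.48,-2.43)

Cross-section at z=11.5: (8.07,-0.92) (-3.91,0.95) (-4.15,-0.03) (1.48,-2.43)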